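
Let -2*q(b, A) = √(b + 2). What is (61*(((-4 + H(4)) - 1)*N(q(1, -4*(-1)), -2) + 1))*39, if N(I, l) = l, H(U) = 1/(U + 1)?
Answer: 126087/5 ≈ 25217.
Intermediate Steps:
q(b, A) = -√(2 + b)/2 (q(b, A) = -√(b + 2)/2 = -√(2 + b)/2)
H(U) = 1/(1 + U)
(61*(((-4 + H(4)) - 1)*N(q(1, -4*(-1)), -2) + 1))*39 = (61*(((-4 + 1/(1 + 4)) - 1)*(-2) + 1))*39 = (61*(((-4 + 1/5) - 1)*(-2) + 1))*39 = (61*(((-4 + ⅕) - 1)*(-2) + 1))*39 = (61*((-19/5 - 1)*(-2) + 1))*39 = (61*(-24/5*(-2) + 1))*39 = (61*(48/5 + 1))*39 = (61*(53/5))*39 = (3233/5)*39 = 126087/5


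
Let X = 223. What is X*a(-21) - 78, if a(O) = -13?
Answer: -2977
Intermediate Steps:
X*a(-21) - 78 = 223*(-13) - 78 = -2899 - 78 = -2977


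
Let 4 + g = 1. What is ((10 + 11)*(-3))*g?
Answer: 189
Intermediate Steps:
g = -3 (g = -4 + 1 = -3)
((10 + 11)*(-3))*g = ((10 + 11)*(-3))*(-3) = (21*(-3))*(-3) = -63*(-3) = 189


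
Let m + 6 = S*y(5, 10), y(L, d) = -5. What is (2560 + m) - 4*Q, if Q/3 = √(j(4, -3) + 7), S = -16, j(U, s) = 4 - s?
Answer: 2634 - 12*√14 ≈ 2589.1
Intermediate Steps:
Q = 3*√14 (Q = 3*√((4 - 1*(-3)) + 7) = 3*√((4 + 3) + 7) = 3*√(7 + 7) = 3*√14 ≈ 11.225)
m = 74 (m = -6 - 16*(-5) = -6 + 80 = 74)
(2560 + m) - 4*Q = (2560 + 74) - 12*√14 = 2634 - 12*√14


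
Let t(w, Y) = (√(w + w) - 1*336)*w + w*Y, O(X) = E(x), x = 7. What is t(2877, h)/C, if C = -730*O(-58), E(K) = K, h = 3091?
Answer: -226461/146 - 411*√5754/730 ≈ -1593.8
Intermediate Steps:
O(X) = 7
C = -5110 (C = -730*7 = -5110)
t(w, Y) = Y*w + w*(-336 + √2*√w) (t(w, Y) = (√(2*w) - 336)*w + Y*w = (√2*√w - 336)*w + Y*w = (-336 + √2*√w)*w + Y*w = w*(-336 + √2*√w) + Y*w = Y*w + w*(-336 + √2*√w))
t(2877, h)/C = (-336*2877 + 3091*2877 + √2*2877^(3/2))/(-5110) = (-966672 + 8892807 + √2*(2877*√2877))*(-1/5110) = (-966672 + 8892807 + 2877*√5754)*(-1/5110) = (7926135 + 2877*√5754)*(-1/5110) = -226461/146 - 411*√5754/730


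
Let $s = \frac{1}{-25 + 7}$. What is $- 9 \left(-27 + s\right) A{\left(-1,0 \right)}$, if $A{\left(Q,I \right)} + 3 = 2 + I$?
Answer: $- \frac{487}{2} \approx -243.5$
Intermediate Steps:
$A{\left(Q,I \right)} = -1 + I$ ($A{\left(Q,I \right)} = -3 + \left(2 + I\right) = -1 + I$)
$s = - \frac{1}{18}$ ($s = \frac{1}{-18} = - \frac{1}{18} \approx -0.055556$)
$- 9 \left(-27 + s\right) A{\left(-1,0 \right)} = - 9 \left(-27 - \frac{1}{18}\right) \left(-1 + 0\right) = - 9 \left(\left(- \frac{487}{18}\right) \left(-1\right)\right) = \left(-9\right) \frac{487}{18} = - \frac{487}{2}$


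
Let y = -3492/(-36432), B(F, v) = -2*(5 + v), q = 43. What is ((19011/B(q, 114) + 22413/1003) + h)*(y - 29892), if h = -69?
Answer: 53748219746355/14210504 ≈ 3.7823e+6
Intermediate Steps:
B(F, v) = -10 - 2*v
y = 97/1012 (y = -3492*(-1/36432) = 97/1012 ≈ 0.095850)
((19011/B(q, 114) + 22413/1003) + h)*(y - 29892) = ((19011/(-10 - 2*114) + 22413/1003) - 69)*(97/1012 - 29892) = ((19011/(-10 - 228) + 22413*(1/1003)) - 69)*(-30250607/1012) = ((19011/(-238) + 22413/1003) - 69)*(-30250607/1012) = ((19011*(-1/238) + 22413/1003) - 69)*(-30250607/1012) = ((-19011/238 + 22413/1003) - 69)*(-30250607/1012) = (-807867/14042 - 69)*(-30250607/1012) = -1776765/14042*(-30250607/1012) = 53748219746355/14210504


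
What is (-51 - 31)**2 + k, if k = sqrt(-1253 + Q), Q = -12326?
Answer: 6724 + I*sqrt(13579) ≈ 6724.0 + 116.53*I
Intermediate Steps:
k = I*sqrt(13579) (k = sqrt(-1253 - 12326) = sqrt(-13579) = I*sqrt(13579) ≈ 116.53*I)
(-51 - 31)**2 + k = (-51 - 31)**2 + I*sqrt(13579) = (-82)**2 + I*sqrt(13579) = 6724 + I*sqrt(13579)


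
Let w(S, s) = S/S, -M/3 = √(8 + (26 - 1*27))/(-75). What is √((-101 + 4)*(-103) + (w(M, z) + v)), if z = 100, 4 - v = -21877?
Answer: √31873 ≈ 178.53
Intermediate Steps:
v = 21881 (v = 4 - 1*(-21877) = 4 + 21877 = 21881)
M = √7/25 (M = -3*√(8 + (26 - 1*27))/(-75) = -3*√(8 + (26 - 27))*(-1)/75 = -3*√(8 - 1)*(-1)/75 = -3*√7*(-1)/75 = -(-1)*√7/25 = √7/25 ≈ 0.10583)
w(S, s) = 1
√((-101 + 4)*(-103) + (w(M, z) + v)) = √((-101 + 4)*(-103) + (1 + 21881)) = √(-97*(-103) + 21882) = √(9991 + 21882) = √31873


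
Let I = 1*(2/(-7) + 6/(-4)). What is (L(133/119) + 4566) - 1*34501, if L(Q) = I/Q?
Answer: -7963135/266 ≈ -29937.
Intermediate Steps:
I = -25/14 (I = 1*(2*(-1/7) + 6*(-1/4)) = 1*(-2/7 - 3/2) = 1*(-25/14) = -25/14 ≈ -1.7857)
L(Q) = -25/(14*Q)
(L(133/119) + 4566) - 1*34501 = (-25/(14*(133/119)) + 4566) - 1*34501 = (-25/(14*(133*(1/119))) + 4566) - 34501 = (-25/(14*19/17) + 4566) - 34501 = (-25/14*17/19 + 4566) - 34501 = (-425/266 + 4566) - 34501 = 1214131/266 - 34501 = -7963135/266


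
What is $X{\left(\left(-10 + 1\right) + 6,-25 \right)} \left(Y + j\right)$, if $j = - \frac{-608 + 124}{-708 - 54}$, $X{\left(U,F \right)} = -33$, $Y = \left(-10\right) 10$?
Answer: $\frac{421762}{127} \approx 3321.0$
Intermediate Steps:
$Y = -100$
$j = - \frac{242}{381}$ ($j = - \frac{-484}{-708 - 54} = - \frac{-484}{-762} = - \frac{\left(-484\right) \left(-1\right)}{762} = \left(-1\right) \frac{242}{381} = - \frac{242}{381} \approx -0.63517$)
$X{\left(\left(-10 + 1\right) + 6,-25 \right)} \left(Y + j\right) = - 33 \left(-100 - \frac{242}{381}\right) = \left(-33\right) \left(- \frac{38342}{381}\right) = \frac{421762}{127}$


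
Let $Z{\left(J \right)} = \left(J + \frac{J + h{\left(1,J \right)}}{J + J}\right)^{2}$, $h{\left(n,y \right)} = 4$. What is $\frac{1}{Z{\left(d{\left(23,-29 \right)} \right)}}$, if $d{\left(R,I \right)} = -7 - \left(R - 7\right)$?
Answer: $\frac{2116}{1079521} \approx 0.0019601$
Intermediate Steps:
$d{\left(R,I \right)} = - R$ ($d{\left(R,I \right)} = -7 - \left(-7 + R\right) = - R$)
$Z{\left(J \right)} = \left(J + \frac{4 + J}{2 J}\right)^{2}$ ($Z{\left(J \right)} = \left(J + \frac{J + 4}{J + J}\right)^{2} = \left(J + \frac{4 + J}{2 J}\right)^{2}$)
$\frac{1}{Z{\left(d{\left(23,-29 \right)} \right)}} = \frac{1}{\frac{1}{4} \cdot \frac{1}{529} \left(4 - 23 + 2 \left(\left(-1\right) 23\right)^{2}\right)^{2}} = \frac{1}{\frac{1}{4} \cdot \frac{1}{529} \left(4 - 23 + 2 \left(-23\right)^{2}\right)^{2}} = \frac{1}{\frac{1}{4} \cdot \frac{1}{529} \left(4 - 23 + 2 \cdot 529\right)^{2}} = \frac{1}{\frac{1}{4} \cdot \frac{1}{529} \left(4 - 23 + 1058\right)^{2}} = \frac{1}{\frac{1}{4} \cdot \frac{1}{529} \cdot 1039^{2}} = \frac{1}{\frac{1}{4} \cdot \frac{1}{529} \cdot 1079521} = \frac{1}{\frac{1079521}{2116}} = \frac{2116}{1079521}$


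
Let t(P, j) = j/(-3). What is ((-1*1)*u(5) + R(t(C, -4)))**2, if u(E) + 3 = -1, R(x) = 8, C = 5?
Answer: 144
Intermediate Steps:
t(P, j) = -j/3 (t(P, j) = j*(-1/3) = -j/3)
u(E) = -4 (u(E) = -3 - 1 = -4)
((-1*1)*u(5) + R(t(C, -4)))**2 = (-1*1*(-4) + 8)**2 = (-1*(-4) + 8)**2 = (4 + 8)**2 = 12**2 = 144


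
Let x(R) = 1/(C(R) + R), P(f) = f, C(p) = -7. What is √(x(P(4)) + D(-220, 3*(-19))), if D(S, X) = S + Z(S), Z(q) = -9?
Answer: 4*I*√129/3 ≈ 15.144*I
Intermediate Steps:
D(S, X) = -9 + S (D(S, X) = S - 9 = -9 + S)
x(R) = 1/(-7 + R)
√(x(P(4)) + D(-220, 3*(-19))) = √(1/(-7 + 4) + (-9 - 220)) = √(1/(-3) - 229) = √(-⅓ - 229) = √(-688/3) = 4*I*√129/3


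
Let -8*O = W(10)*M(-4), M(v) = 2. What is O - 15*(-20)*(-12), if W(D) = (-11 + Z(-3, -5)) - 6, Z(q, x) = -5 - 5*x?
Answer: -14403/4 ≈ -3600.8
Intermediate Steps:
W(D) = 3 (W(D) = (-11 + (-5 - 5*(-5))) - 6 = (-11 + (-5 + 25)) - 6 = (-11 + 20) - 6 = 9 - 6 = 3)
O = -3/4 (O = -3*2/8 = -1/8*6 = -3/4 ≈ -0.75000)
O - 15*(-20)*(-12) = -3/4 - 15*(-20)*(-12) = -3/4 - (-300)*(-12) = -3/4 - 1*3600 = -3/4 - 3600 = -14403/4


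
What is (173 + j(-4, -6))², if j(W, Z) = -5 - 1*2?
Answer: 27556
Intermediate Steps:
j(W, Z) = -7 (j(W, Z) = -5 - 2 = -7)
(173 + j(-4, -6))² = (173 - 7)² = 166² = 27556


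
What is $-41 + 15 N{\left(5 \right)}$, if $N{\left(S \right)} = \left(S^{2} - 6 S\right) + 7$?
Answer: $-11$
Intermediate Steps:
$N{\left(S \right)} = 7 + S^{2} - 6 S$
$-41 + 15 N{\left(5 \right)} = -41 + 15 \left(7 + 5^{2} - 30\right) = -41 + 15 \left(7 + 25 - 30\right) = -41 + 15 \cdot 2 = -41 + 30 = -11$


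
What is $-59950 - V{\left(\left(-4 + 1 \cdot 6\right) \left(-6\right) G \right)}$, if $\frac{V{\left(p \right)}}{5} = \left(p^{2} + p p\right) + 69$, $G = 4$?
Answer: $-83335$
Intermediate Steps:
$V{\left(p \right)} = 345 + 10 p^{2}$ ($V{\left(p \right)} = 5 \left(\left(p^{2} + p p\right) + 69\right) = 5 \left(\left(p^{2} + p^{2}\right) + 69\right) = 5 \left(2 p^{2} + 69\right) = 5 \left(69 + 2 p^{2}\right) = 345 + 10 p^{2}$)
$-59950 - V{\left(\left(-4 + 1 \cdot 6\right) \left(-6\right) G \right)} = -59950 - \left(345 + 10 \left(\left(-4 + 1 \cdot 6\right) \left(-6\right) 4\right)^{2}\right) = -59950 - \left(345 + 10 \left(\left(-4 + 6\right) \left(-6\right) 4\right)^{2}\right) = -59950 - \left(345 + 10 \left(2 \left(-6\right) 4\right)^{2}\right) = -59950 - \left(345 + 10 \left(\left(-12\right) 4\right)^{2}\right) = -59950 - \left(345 + 10 \left(-48\right)^{2}\right) = -59950 - \left(345 + 10 \cdot 2304\right) = -59950 - \left(345 + 23040\right) = -59950 - 23385 = -83335$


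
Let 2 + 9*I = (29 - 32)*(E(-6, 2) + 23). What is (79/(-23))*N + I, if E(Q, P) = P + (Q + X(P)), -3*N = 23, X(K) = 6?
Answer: 160/9 ≈ 17.778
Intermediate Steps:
N = -23/3 (N = -⅓*23 = -23/3 ≈ -7.6667)
E(Q, P) = 6 + P + Q (E(Q, P) = P + (Q + 6) = P + (6 + Q) = 6 + P + Q)
I = -77/9 (I = -2/9 + ((29 - 32)*((6 + 2 - 6) + 23))/9 = -2/9 + (-3*(2 + 23))/9 = -2/9 + (-3*25)/9 = -2/9 + (⅑)*(-75) = -2/9 - 25/3 = -77/9 ≈ -8.5556)
(79/(-23))*N + I = (79/(-23))*(-23/3) - 77/9 = (79*(-1/23))*(-23/3) - 77/9 = -79/23*(-23/3) - 77/9 = 79/3 - 77/9 = 160/9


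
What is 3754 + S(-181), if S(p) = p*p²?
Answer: -5925987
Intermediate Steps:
S(p) = p³
3754 + S(-181) = 3754 + (-181)³ = 3754 - 5929741 = -5925987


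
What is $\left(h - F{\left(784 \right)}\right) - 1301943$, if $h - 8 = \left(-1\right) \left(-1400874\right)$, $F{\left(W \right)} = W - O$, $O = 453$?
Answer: $98608$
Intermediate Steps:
$F{\left(W \right)} = -453 + W$ ($F{\left(W \right)} = W - 453 = -453 + W$)
$h = 1400882$ ($h = 8 - -1400874 = 8 + 1400874 = 1400882$)
$\left(h - F{\left(784 \right)}\right) - 1301943 = \left(1400882 - \left(-453 + 784\right)\right) - 1301943 = \left(1400882 - 331\right) - 1301943 = 1400551 - 1301943 = 98608$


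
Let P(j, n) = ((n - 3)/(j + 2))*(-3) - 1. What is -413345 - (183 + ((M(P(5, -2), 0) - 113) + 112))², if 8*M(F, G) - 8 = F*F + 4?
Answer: -4293729381/9604 ≈ -4.4708e+5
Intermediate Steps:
P(j, n) = -1 - 3*(-3 + n)/(2 + j) (P(j, n) = ((-3 + n)/(2 + j))*(-3) - 1 = -3*(-3 + n)/(2 + j) - 1 = -1 - 3*(-3 + n)/(2 + j))
M(F, G) = 3/2 + F²/8 (M(F, G) = 1 + (F*F + 4)/8 = 1 + (F² + 4)/8 = 1 + (4 + F²)/8 = 1 + (½ + F²/8) = 3/2 + F²/8)
-413345 - (183 + ((M(P(5, -2), 0) - 113) + 112))² = -413345 - (183 + (((3/2 + ((7 - 1*5 - 3*(-2))/(2 + 5))²/8) - 113) + 112))² = -413345 - (183 + (((3/2 + ((7 - 5 + 6)/7)²/8) - 113) + 112))² = -413345 - (183 + (((3/2 + ((⅐)*8)²/8) - 113) + 112))² = -413345 - (183 + (((3/2 + (8/7)²/8) - 113) + 112))² = -413345 - (183 + (((3/2 + (⅛)*(64/49)) - 113) + 112))² = -413345 - (183 + (((3/2 + 8/49) - 113) + 112))² = -413345 - (183 + ((163/98 - 113) + 112))² = -413345 - (183 + (-10911/98 + 112))² = -413345 - (183 + 65/98)² = -413345 - (17999/98)² = -413345 - 1*323964001/9604 = -413345 - 323964001/9604 = -4293729381/9604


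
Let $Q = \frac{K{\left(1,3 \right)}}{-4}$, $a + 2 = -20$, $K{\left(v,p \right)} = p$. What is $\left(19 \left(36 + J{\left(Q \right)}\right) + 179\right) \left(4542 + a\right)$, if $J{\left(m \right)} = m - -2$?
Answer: $4008110$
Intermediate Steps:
$a = -22$ ($a = -2 - 20 = -22$)
$Q = - \frac{3}{4}$ ($Q = \frac{3}{-4} = 3 \left(- \frac{1}{4}\right) = - \frac{3}{4} \approx -0.75$)
$J{\left(m \right)} = 2 + m$ ($J{\left(m \right)} = m + 2 = 2 + m$)
$\left(19 \left(36 + J{\left(Q \right)}\right) + 179\right) \left(4542 + a\right) = \left(19 \left(36 + \left(2 - \frac{3}{4}\right)\right) + 179\right) \left(4542 - 22\right) = \left(19 \left(36 + \frac{5}{4}\right) + 179\right) 4520 = \left(19 \cdot \frac{149}{4} + 179\right) 4520 = \left(\frac{2831}{4} + 179\right) 4520 = \frac{3547}{4} \cdot 4520 = 4008110$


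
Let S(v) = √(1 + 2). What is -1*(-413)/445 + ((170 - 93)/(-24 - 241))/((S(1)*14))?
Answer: 413/445 - 11*√3/1590 ≈ 0.91611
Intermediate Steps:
S(v) = √3
-1*(-413)/445 + ((170 - 93)/(-24 - 241))/((S(1)*14)) = -1*(-413)/445 + ((170 - 93)/(-24 - 241))/((√3*14)) = 413*(1/445) + (77/(-265))/((14*√3)) = 413/445 + (77*(-1/265))*(√3/42) = 413/445 - 11*√3/1590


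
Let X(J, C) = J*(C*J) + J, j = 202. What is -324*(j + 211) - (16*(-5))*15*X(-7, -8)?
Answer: -612612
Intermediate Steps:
X(J, C) = J + C*J² (X(J, C) = C*J² + J = J + C*J²)
-324*(j + 211) - (16*(-5))*15*X(-7, -8) = -324*(202 + 211) - (16*(-5))*15*(-7*(1 - 8*(-7))) = -324*413 - (-80*15)*(-7*(1 + 56)) = -133812 - (-1200)*(-7*57) = -133812 - (-1200)*(-399) = -133812 - 1*478800 = -133812 - 478800 = -612612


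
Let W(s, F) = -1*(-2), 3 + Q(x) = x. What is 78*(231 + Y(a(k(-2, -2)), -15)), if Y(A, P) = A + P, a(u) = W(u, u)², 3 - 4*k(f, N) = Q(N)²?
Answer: 17160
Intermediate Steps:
Q(x) = -3 + x
k(f, N) = ¾ - (-3 + N)²/4
W(s, F) = 2
a(u) = 4 (a(u) = 2² = 4)
78*(231 + Y(a(k(-2, -2)), -15)) = 78*(231 + (4 - 15)) = 78*(231 - 11) = 78*220 = 17160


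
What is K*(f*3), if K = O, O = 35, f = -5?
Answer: -525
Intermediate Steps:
K = 35
K*(f*3) = 35*(-5*3) = 35*(-15) = -525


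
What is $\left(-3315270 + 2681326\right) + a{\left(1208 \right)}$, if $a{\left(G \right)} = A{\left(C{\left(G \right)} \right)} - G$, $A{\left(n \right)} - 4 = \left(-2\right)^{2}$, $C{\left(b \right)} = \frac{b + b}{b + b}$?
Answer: $-635144$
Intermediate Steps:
$C{\left(b \right)} = 1$ ($C{\left(b \right)} = \frac{2 b}{2 b} = 2 b \frac{1}{2 b} = 1$)
$A{\left(n \right)} = 8$ ($A{\left(n \right)} = 4 + \left(-2\right)^{2} = 4 + 4 = 8$)
$a{\left(G \right)} = 8 - G$
$\left(-3315270 + 2681326\right) + a{\left(1208 \right)} = \left(-3315270 + 2681326\right) + \left(8 - 1208\right) = -633944 + \left(8 - 1208\right) = -633944 - 1200 = -635144$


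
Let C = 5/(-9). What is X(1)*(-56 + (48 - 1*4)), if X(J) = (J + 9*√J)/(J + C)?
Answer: -270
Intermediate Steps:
C = -5/9 (C = 5*(-⅑) = -5/9 ≈ -0.55556)
X(J) = (J + 9*√J)/(-5/9 + J) (X(J) = (J + 9*√J)/(J - 5/9) = (J + 9*√J)/(-5/9 + J))
X(1)*(-56 + (48 - 1*4)) = (9*(1 + 9*√1)/(-5 + 9*1))*(-56 + (48 - 1*4)) = (9*(1 + 9*1)/(-5 + 9))*(-56 + (48 - 4)) = (9*(1 + 9)/4)*(-56 + 44) = (9*(¼)*10)*(-12) = (45/2)*(-12) = -270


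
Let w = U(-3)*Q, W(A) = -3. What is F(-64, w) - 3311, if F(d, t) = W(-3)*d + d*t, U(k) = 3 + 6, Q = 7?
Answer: -7151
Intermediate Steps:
U(k) = 9
w = 63 (w = 9*7 = 63)
F(d, t) = -3*d + d*t
F(-64, w) - 3311 = -64*(-3 + 63) - 3311 = -64*60 - 3311 = -3840 - 3311 = -7151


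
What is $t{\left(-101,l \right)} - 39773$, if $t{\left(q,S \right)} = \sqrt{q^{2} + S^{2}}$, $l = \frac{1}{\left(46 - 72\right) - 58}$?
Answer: $-39773 + \frac{\sqrt{71978257}}{84} \approx -39672.0$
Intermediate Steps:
$l = - \frac{1}{84}$ ($l = \frac{1}{-26 - 58} = \frac{1}{-84} = - \frac{1}{84} \approx -0.011905$)
$t{\left(q,S \right)} = \sqrt{S^{2} + q^{2}}$
$t{\left(-101,l \right)} - 39773 = \sqrt{\left(- \frac{1}{84}\right)^{2} + \left(-101\right)^{2}} - 39773 = \sqrt{\frac{1}{7056} + 10201} - 39773 = \sqrt{\frac{71978257}{7056}} - 39773 = \frac{\sqrt{71978257}}{84} - 39773 = -39773 + \frac{\sqrt{71978257}}{84}$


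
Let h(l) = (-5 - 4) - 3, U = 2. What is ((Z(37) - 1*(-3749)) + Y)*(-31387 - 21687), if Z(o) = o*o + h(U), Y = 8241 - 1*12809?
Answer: -28553812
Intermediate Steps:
h(l) = -12 (h(l) = -9 - 3 = -12)
Y = -4568 (Y = 8241 - 12809 = -4568)
Z(o) = -12 + o**2 (Z(o) = o*o - 12 = o**2 - 12 = -12 + o**2)
((Z(37) - 1*(-3749)) + Y)*(-31387 - 21687) = (((-12 + 37**2) - 1*(-3749)) - 4568)*(-31387 - 21687) = (((-12 + 1369) + 3749) - 4568)*(-53074) = ((1357 + 3749) - 4568)*(-53074) = (5106 - 4568)*(-53074) = 538*(-53074) = -28553812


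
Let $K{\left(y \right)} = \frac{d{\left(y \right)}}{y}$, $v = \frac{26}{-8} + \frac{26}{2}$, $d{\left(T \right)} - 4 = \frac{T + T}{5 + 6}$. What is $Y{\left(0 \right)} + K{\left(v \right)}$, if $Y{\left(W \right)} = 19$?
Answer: $\frac{8405}{429} \approx 19.592$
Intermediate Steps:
$d{\left(T \right)} = 4 + \frac{2 T}{11}$ ($d{\left(T \right)} = 4 + \frac{T + T}{5 + 6} = 4 + \frac{2 T}{11}$)
$v = \frac{39}{4}$ ($v = 26 \left(- \frac{1}{8}\right) + 26 \cdot \frac{1}{2} = - \frac{13}{4} + 13 = \frac{39}{4} \approx 9.75$)
$K{\left(y \right)} = \frac{4 + \frac{2 y}{11}}{y}$
$Y{\left(0 \right)} + K{\left(v \right)} = 19 + \left(\frac{2}{11} + \frac{4}{\frac{39}{4}}\right) = 19 + \left(\frac{2}{11} + 4 \cdot \frac{4}{39}\right) = 19 + \left(\frac{2}{11} + \frac{16}{39}\right) = 19 + \frac{254}{429} = \frac{8405}{429}$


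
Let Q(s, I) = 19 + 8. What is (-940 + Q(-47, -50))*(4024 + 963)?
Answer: -4553131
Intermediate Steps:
Q(s, I) = 27
(-940 + Q(-47, -50))*(4024 + 963) = (-940 + 27)*(4024 + 963) = -913*4987 = -4553131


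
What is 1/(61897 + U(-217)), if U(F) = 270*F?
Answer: 1/3307 ≈ 0.00030239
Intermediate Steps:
1/(61897 + U(-217)) = 1/(61897 + 270*(-217)) = 1/(61897 - 58590) = 1/3307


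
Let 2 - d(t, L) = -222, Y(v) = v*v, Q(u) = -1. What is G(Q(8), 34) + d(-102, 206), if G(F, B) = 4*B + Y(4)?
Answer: 376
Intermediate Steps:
Y(v) = v²
d(t, L) = 224 (d(t, L) = 2 - 1*(-222) = 2 + 222 = 224)
G(F, B) = 16 + 4*B (G(F, B) = 4*B + 4² = 4*B + 16 = 16 + 4*B)
G(Q(8), 34) + d(-102, 206) = (16 + 4*34) + 224 = (16 + 136) + 224 = 152 + 224 = 376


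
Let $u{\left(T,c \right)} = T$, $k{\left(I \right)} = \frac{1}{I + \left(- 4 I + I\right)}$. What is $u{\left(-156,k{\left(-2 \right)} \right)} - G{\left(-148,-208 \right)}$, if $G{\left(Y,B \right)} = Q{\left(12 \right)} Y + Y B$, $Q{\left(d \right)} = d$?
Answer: $-29164$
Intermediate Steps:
$G{\left(Y,B \right)} = 12 Y + B Y$ ($G{\left(Y,B \right)} = 12 Y + Y B = 12 Y + B Y$)
$k{\left(I \right)} = - \frac{1}{2 I}$ ($k{\left(I \right)} = \frac{1}{I - 3 I} = \frac{1}{\left(-2\right) I} = - \frac{1}{2 I}$)
$u{\left(-156,k{\left(-2 \right)} \right)} - G{\left(-148,-208 \right)} = -156 - - 148 \left(12 - 208\right) = -156 - \left(-148\right) \left(-196\right) = -156 - 29008 = -29164$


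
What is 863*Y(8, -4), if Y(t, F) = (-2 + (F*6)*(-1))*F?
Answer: -75944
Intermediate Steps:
Y(t, F) = F*(-2 - 6*F) (Y(t, F) = (-2 + (6*F)*(-1))*F = (-2 - 6*F)*F = F*(-2 - 6*F))
863*Y(8, -4) = 863*(-2*(-4)*(1 + 3*(-4))) = 863*(-2*(-4)*(1 - 12)) = 863*(-2*(-4)*(-11)) = 863*(-88) = -75944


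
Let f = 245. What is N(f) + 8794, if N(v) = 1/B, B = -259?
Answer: 2277645/259 ≈ 8794.0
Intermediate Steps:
N(v) = -1/259 (N(v) = 1/(-259) = -1/259)
N(f) + 8794 = -1/259 + 8794 = 2277645/259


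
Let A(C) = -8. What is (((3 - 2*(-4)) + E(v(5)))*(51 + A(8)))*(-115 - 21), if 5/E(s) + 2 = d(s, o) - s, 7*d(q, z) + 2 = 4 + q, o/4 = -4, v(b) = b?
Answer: -178364/3 ≈ -59455.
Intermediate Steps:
o = -16 (o = 4*(-4) = -16)
d(q, z) = 2/7 + q/7 (d(q, z) = -2/7 + (4 + q)/7 = -2/7 + (4/7 + q/7) = 2/7 + q/7)
E(s) = 5/(-12/7 - 6*s/7) (E(s) = 5/(-2 + ((2/7 + s/7) - s)) = 5/(-2 + (2/7 - 6*s/7)) = 5/(-12/7 - 6*s/7))
(((3 - 2*(-4)) + E(v(5)))*(51 + A(8)))*(-115 - 21) = (((3 - 2*(-4)) - 35/(12 + 6*5))*(51 - 8))*(-115 - 21) = (((3 + 8) - 35/(12 + 30))*43)*(-136) = ((11 - 35/42)*43)*(-136) = ((11 - 35*1/42)*43)*(-136) = ((11 - ⅚)*43)*(-136) = ((61/6)*43)*(-136) = (2623/6)*(-136) = -178364/3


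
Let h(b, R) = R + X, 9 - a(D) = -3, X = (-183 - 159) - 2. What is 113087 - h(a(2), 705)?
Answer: 112726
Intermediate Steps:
X = -344 (X = -342 - 2 = -344)
a(D) = 12 (a(D) = 9 - 1*(-3) = 9 + 3 = 12)
h(b, R) = -344 + R (h(b, R) = R - 344 = -344 + R)
113087 - h(a(2), 705) = 113087 - (-344 + 705) = 113087 - 1*361 = 113087 - 361 = 112726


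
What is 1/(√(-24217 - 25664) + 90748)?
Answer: 90748/8235249385 - I*√49881/8235249385 ≈ 1.1019e-5 - 2.712e-8*I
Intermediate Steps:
1/(√(-24217 - 25664) + 90748) = 1/(√(-49881) + 90748) = 1/(I*√49881 + 90748) = 1/(90748 + I*√49881)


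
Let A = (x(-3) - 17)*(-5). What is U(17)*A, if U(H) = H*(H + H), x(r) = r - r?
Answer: 49130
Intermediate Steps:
x(r) = 0
U(H) = 2*H² (U(H) = H*(2*H) = 2*H²)
A = 85 (A = (0 - 17)*(-5) = -17*(-5) = 85)
U(17)*A = (2*17²)*85 = (2*289)*85 = 578*85 = 49130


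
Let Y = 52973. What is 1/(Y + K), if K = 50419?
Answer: 1/103392 ≈ 9.6719e-6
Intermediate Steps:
1/(Y + K) = 1/(52973 + 50419) = 1/103392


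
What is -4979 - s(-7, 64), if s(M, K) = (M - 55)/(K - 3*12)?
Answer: -69675/14 ≈ -4976.8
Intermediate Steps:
s(M, K) = (-55 + M)/(-36 + K) (s(M, K) = (-55 + M)/(K - 36) = (-55 + M)/(-36 + K))
-4979 - s(-7, 64) = -4979 - (-55 - 7)/(-36 + 64) = -4979 - (-62)/28 = -4979 - 1*(-31/14) = -4979 + 31/14 = -69675/14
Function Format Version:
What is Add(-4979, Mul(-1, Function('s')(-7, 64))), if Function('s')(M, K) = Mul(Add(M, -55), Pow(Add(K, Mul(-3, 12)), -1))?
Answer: Rational(-69675, 14) ≈ -4976.8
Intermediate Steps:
Function('s')(M, K) = Mul(Pow(Add(-36, K), -1), Add(-55, M)) (Function('s')(M, K) = Mul(Add(-55, M), Pow(Add(K, -36), -1)) = Mul(Add(-55, M), Pow(Add(-36, K), -1)) = Mul(Pow(Add(-36, K), -1), Add(-55, M)))
Add(-4979, Mul(-1, Function('s')(-7, 64))) = Add(-4979, Mul(-1, Mul(Pow(Add(-36, 64), -1), Add(-55, -7)))) = Add(-4979, Mul(-1, Mul(Pow(28, -1), -62))) = Add(-4979, Mul(-1, Mul(Rational(1, 28), -62))) = Add(-4979, Mul(-1, Rational(-31, 14))) = Add(-4979, Rational(31, 14)) = Rational(-69675, 14)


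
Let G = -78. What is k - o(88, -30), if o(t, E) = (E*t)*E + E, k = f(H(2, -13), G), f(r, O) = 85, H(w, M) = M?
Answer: -79085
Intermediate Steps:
k = 85
o(t, E) = E + t*E**2 (o(t, E) = t*E**2 + E = E + t*E**2)
k - o(88, -30) = 85 - (-30)*(1 - 30*88) = 85 - (-30)*(1 - 2640) = 85 - (-30)*(-2639) = 85 - 1*79170 = 85 - 79170 = -79085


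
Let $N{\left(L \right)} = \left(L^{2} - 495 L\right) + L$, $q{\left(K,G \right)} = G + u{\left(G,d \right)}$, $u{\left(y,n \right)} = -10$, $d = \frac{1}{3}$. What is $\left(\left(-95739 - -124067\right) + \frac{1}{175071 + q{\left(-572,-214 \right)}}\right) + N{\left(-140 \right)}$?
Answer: $\frac{20472485537}{174847} \approx 1.1709 \cdot 10^{5}$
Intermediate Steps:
$d = \frac{1}{3} \approx 0.33333$
$q{\left(K,G \right)} = -10 + G$ ($q{\left(K,G \right)} = G - 10 = -10 + G$)
$N{\left(L \right)} = L^{2} - 494 L$
$\left(\left(-95739 - -124067\right) + \frac{1}{175071 + q{\left(-572,-214 \right)}}\right) + N{\left(-140 \right)} = \left(\left(-95739 - -124067\right) + \frac{1}{175071 - 224}\right) - 140 \left(-494 - 140\right) = \left(\left(-95739 + 124067\right) + \frac{1}{175071 - 224}\right) - -88760 = \left(28328 + \frac{1}{174847}\right) + 88760 = \frac{4953065817}{174847} + 88760 = \frac{20472485537}{174847}$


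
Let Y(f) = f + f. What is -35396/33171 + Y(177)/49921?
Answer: -1755261182/1655929491 ≈ -1.0600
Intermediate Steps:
Y(f) = 2*f
-35396/33171 + Y(177)/49921 = -35396/33171 + (2*177)/49921 = -35396*1/33171 + 354*(1/49921) = -35396/33171 + 354/49921 = -1755261182/1655929491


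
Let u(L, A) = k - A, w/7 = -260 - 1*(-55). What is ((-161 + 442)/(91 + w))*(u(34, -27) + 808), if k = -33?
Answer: -112681/672 ≈ -167.68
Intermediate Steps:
w = -1435 (w = 7*(-260 - 1*(-55)) = 7*(-260 + 55) = 7*(-205) = -1435)
u(L, A) = -33 - A
((-161 + 442)/(91 + w))*(u(34, -27) + 808) = ((-161 + 442)/(91 - 1435))*((-33 - 1*(-27)) + 808) = (281/(-1344))*((-33 + 27) + 808) = (281*(-1/1344))*(-6 + 808) = -281/1344*802 = -112681/672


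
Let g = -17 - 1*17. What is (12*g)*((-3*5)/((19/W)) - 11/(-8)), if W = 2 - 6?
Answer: -35139/19 ≈ -1849.4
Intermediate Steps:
g = -34 (g = -17 - 17 = -34)
W = -4
(12*g)*((-3*5)/((19/W)) - 11/(-8)) = (12*(-34))*((-3*5)/((19/(-4))) - 11/(-8)) = -408*(-15/(19*(-¼)) - 11*(-⅛)) = -408*(-15/(-19/4) + 11/8) = -408*(-15*(-4/19) + 11/8) = -408*(60/19 + 11/8) = -408*689/152 = -35139/19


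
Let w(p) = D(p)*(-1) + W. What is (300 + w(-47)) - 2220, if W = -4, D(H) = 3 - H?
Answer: -1974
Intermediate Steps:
w(p) = -7 + p (w(p) = (3 - p)*(-1) - 4 = (-3 + p) - 4 = -7 + p)
(300 + w(-47)) - 2220 = (300 + (-7 - 47)) - 2220 = (300 - 54) - 2220 = 246 - 2220 = -1974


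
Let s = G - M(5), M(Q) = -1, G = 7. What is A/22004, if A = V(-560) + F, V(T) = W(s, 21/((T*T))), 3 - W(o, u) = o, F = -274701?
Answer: -137353/11002 ≈ -12.484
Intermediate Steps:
s = 8 (s = 7 - 1*(-1) = 7 + 1 = 8)
W(o, u) = 3 - o
V(T) = -5 (V(T) = 3 - 1*8 = 3 - 8 = -5)
A = -274706 (A = -5 - 274701 = -274706)
A/22004 = -274706/22004 = -274706*1/22004 = -137353/11002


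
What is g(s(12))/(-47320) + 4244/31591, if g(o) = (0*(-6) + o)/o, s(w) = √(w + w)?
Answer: 28684927/213555160 ≈ 0.13432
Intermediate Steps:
s(w) = √2*√w (s(w) = √(2*w) = √2*√w)
g(o) = 1 (g(o) = (0 + o)/o = o/o = 1)
g(s(12))/(-47320) + 4244/31591 = 1/(-47320) + 4244/31591 = 1*(-1/47320) + 4244*(1/31591) = -1/47320 + 4244/31591 = 28684927/213555160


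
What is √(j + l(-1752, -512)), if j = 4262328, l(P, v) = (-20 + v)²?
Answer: 2*√1136338 ≈ 2132.0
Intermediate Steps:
√(j + l(-1752, -512)) = √(4262328 + (-20 - 512)²) = √(4262328 + (-532)²) = √(4262328 + 283024) = √4545352 = 2*√1136338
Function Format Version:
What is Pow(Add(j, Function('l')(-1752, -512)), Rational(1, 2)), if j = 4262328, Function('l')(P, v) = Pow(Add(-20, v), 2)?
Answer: Mul(2, Pow(1136338, Rational(1, 2))) ≈ 2132.0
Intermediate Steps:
Pow(Add(j, Function('l')(-1752, -512)), Rational(1, 2)) = Pow(Add(4262328, Pow(Add(-20, -512), 2)), Rational(1, 2)) = Pow(Add(4262328, Pow(-532, 2)), Rational(1, 2)) = Pow(Add(4262328, 283024), Rational(1, 2)) = Pow(4545352, Rational(1, 2)) = Mul(2, Pow(1136338, Rational(1, 2)))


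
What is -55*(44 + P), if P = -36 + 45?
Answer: -2915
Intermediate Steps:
P = 9
-55*(44 + P) = -55*(44 + 9) = -55*53 = -2915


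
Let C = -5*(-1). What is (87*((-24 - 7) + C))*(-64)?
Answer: 144768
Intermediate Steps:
C = 5
(87*((-24 - 7) + C))*(-64) = (87*((-24 - 7) + 5))*(-64) = (87*(-31 + 5))*(-64) = (87*(-26))*(-64) = -2262*(-64) = 144768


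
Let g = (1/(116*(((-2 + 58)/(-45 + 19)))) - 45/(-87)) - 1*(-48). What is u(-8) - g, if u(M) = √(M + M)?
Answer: -157571/3248 + 4*I ≈ -48.513 + 4.0*I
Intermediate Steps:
u(M) = √2*√M (u(M) = √(2*M) = √2*√M)
g = 157571/3248 (g = (1/(116*((56/(-26)))) - 45*(-1/87)) + 48 = (1/(116*((56*(-1/26)))) + 15/29) + 48 = (1/(116*(-28/13)) + 15/29) + 48 = ((1/116)*(-13/28) + 15/29) + 48 = (-13/3248 + 15/29) + 48 = 1667/3248 + 48 = 157571/3248 ≈ 48.513)
u(-8) - g = √2*√(-8) - 1*157571/3248 = √2*(2*I*√2) - 157571/3248 = 4*I - 157571/3248 = -157571/3248 + 4*I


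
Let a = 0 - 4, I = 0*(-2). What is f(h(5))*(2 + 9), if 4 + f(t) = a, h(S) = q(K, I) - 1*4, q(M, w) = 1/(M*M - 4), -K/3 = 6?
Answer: -88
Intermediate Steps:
K = -18 (K = -3*6 = -18)
I = 0
q(M, w) = 1/(-4 + M²) (q(M, w) = 1/(M² - 4) = 1/(-4 + M²))
h(S) = -1279/320 (h(S) = 1/(-4 + (-18)²) - 1*4 = 1/(-4 + 324) - 4 = 1/320 - 4 = -1279/320)
a = -4
f(t) = -8 (f(t) = -4 - 4 = -8)
f(h(5))*(2 + 9) = -8*(2 + 9) = -8*11 = -88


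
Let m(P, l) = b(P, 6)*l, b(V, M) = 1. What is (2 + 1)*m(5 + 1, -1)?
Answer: -3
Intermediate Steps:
m(P, l) = l (m(P, l) = 1*l = l)
(2 + 1)*m(5 + 1, -1) = (2 + 1)*(-1) = 3*(-1) = -3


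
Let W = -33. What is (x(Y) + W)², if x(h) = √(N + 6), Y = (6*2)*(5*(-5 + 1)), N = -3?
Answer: (33 - √3)² ≈ 977.68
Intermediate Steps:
Y = -240 (Y = 12*(5*(-4)) = 12*(-20) = -240)
x(h) = √3 (x(h) = √(-3 + 6) = √3)
(x(Y) + W)² = (√3 - 33)² = (-33 + √3)²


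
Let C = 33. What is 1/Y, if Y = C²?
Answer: 1/1089 ≈ 0.00091827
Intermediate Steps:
Y = 1089 (Y = 33² = 1089)
1/Y = 1/1089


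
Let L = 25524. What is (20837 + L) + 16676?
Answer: 63037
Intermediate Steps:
(20837 + L) + 16676 = (20837 + 25524) + 16676 = 46361 + 16676 = 63037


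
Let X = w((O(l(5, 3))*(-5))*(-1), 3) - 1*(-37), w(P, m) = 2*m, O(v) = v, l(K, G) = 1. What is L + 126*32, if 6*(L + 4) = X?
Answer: 24211/6 ≈ 4035.2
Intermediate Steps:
X = 43 (X = 2*3 - 1*(-37) = 6 + 37 = 43)
L = 19/6 (L = -4 + (⅙)*43 = -4 + 43/6 = 19/6 ≈ 3.1667)
L + 126*32 = 19/6 + 126*32 = 19/6 + 4032 = 24211/6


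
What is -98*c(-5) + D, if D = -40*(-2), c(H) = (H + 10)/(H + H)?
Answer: 129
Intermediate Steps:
c(H) = (10 + H)/(2*H) (c(H) = (10 + H)/((2*H)) = (10 + H)*(1/(2*H)) = (10 + H)/(2*H))
D = 80
-98*c(-5) + D = -49*(10 - 5)/(-5) + 80 = -49*(-1)*5/5 + 80 = -98*(-1/2) + 80 = 49 + 80 = 129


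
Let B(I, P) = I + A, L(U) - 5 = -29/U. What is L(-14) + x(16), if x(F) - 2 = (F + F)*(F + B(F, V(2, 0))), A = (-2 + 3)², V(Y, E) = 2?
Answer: 14911/14 ≈ 1065.1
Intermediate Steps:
L(U) = 5 - 29/U
A = 1 (A = 1² = 1)
B(I, P) = 1 + I (B(I, P) = I + 1 = 1 + I)
x(F) = 2 + 2*F*(1 + 2*F) (x(F) = 2 + (F + F)*(F + (1 + F)) = 2 + (2*F)*(1 + 2*F) = 2 + 2*F*(1 + 2*F))
L(-14) + x(16) = (5 - 29/(-14)) + (2 + 2*16 + 4*16²) = (5 - 29*(-1/14)) + (2 + 32 + 4*256) = (5 + 29/14) + (2 + 32 + 1024) = 99/14 + 1058 = 14911/14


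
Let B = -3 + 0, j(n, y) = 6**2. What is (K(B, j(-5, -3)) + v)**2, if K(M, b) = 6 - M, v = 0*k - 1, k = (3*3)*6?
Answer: 64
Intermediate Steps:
k = 54 (k = 9*6 = 54)
j(n, y) = 36
v = -1 (v = 0*54 - 1 = 0 - 1 = -1)
B = -3
(K(B, j(-5, -3)) + v)**2 = ((6 - 1*(-3)) - 1)**2 = ((6 + 3) - 1)**2 = (9 - 1)**2 = 8**2 = 64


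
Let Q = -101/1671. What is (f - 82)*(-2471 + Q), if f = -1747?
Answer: 7552200718/1671 ≈ 4.5196e+6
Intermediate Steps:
Q = -101/1671 (Q = -101*1/1671 = -101/1671 ≈ -0.060443)
(f - 82)*(-2471 + Q) = (-1747 - 82)*(-2471 - 101/1671) = -1829*(-4129142/1671) = 7552200718/1671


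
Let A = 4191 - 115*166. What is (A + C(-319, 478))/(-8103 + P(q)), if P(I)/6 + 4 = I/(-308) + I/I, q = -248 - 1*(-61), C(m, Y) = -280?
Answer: 212506/113643 ≈ 1.8699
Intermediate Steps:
A = -14899 (A = 4191 - 19090 = -14899)
q = -187 (q = -248 + 61 = -187)
P(I) = -18 - 3*I/154 (P(I) = -24 + 6*(I/(-308) + I/I) = -24 + 6*(I*(-1/308) + 1) = -24 + 6*(-I/308 + 1) = -24 + 6*(1 - I/308) = -24 + (6 - 3*I/154) = -18 - 3*I/154)
(A + C(-319, 478))/(-8103 + P(q)) = (-14899 - 280)/(-8103 + (-18 - 3/154*(-187))) = -15179/(-8103 + (-18 + 51/14)) = -15179/(-8103 - 201/14) = -15179/(-113643/14) = -15179*(-14/113643) = 212506/113643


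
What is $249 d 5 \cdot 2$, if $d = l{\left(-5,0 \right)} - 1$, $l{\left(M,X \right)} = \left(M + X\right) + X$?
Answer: $-14940$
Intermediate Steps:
$l{\left(M,X \right)} = M + 2 X$
$d = -6$ ($d = \left(-5 + 2 \cdot 0\right) - 1 = \left(-5 + 0\right) - 1 = -5 - 1 = -6$)
$249 d 5 \cdot 2 = 249 \left(-6\right) 5 \cdot 2 = 249 \left(\left(-30\right) 2\right) = 249 \left(-60\right) = -14940$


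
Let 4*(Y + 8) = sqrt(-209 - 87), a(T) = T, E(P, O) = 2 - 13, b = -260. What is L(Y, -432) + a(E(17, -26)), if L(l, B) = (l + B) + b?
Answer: -711 + I*sqrt(74)/2 ≈ -711.0 + 4.3012*I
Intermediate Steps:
E(P, O) = -11
Y = -8 + I*sqrt(74)/2 (Y = -8 + sqrt(-209 - 87)/4 = -8 + sqrt(-296)/4 = -8 + (2*I*sqrt(74))/4 = -8 + I*sqrt(74)/2 ≈ -8.0 + 4.3012*I)
L(l, B) = -260 + B + l (L(l, B) = (l + B) - 260 = (B + l) - 260 = -260 + B + l)
L(Y, -432) + a(E(17, -26)) = (-260 - 432 + (-8 + I*sqrt(74)/2)) - 11 = (-700 + I*sqrt(74)/2) - 11 = -711 + I*sqrt(74)/2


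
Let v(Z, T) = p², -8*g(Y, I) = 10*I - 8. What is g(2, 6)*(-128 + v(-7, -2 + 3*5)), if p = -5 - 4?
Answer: 611/2 ≈ 305.50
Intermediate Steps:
p = -9
g(Y, I) = 1 - 5*I/4 (g(Y, I) = -(10*I - 8)/8 = -(-8 + 10*I)/8 = 1 - 5*I/4)
v(Z, T) = 81 (v(Z, T) = (-9)² = 81)
g(2, 6)*(-128 + v(-7, -2 + 3*5)) = (1 - 5/4*6)*(-128 + 81) = (1 - 15/2)*(-47) = -13/2*(-47) = 611/2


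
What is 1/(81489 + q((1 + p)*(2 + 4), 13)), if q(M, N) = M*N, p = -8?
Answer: 1/80943 ≈ 1.2354e-5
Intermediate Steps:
1/(81489 + q((1 + p)*(2 + 4), 13)) = 1/(81489 + ((1 - 8)*(2 + 4))*13) = 1/(81489 - 7*6*13) = 1/(81489 - 42*13) = 1/(81489 - 546) = 1/80943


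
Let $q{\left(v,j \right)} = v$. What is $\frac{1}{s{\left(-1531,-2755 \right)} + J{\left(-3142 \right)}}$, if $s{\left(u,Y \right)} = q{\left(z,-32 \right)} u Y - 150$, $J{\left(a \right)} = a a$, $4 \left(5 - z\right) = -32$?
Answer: $\frac{1}{64704779} \approx 1.5455 \cdot 10^{-8}$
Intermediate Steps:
$z = 13$ ($z = 5 - -8 = 5 + 8 = 13$)
$J{\left(a \right)} = a^{2}$
$s{\left(u,Y \right)} = -150 + 13 Y u$ ($s{\left(u,Y \right)} = 13 u Y - 150 = 13 Y u - 150 = -150 + 13 Y u$)
$\frac{1}{s{\left(-1531,-2755 \right)} + J{\left(-3142 \right)}} = \frac{1}{\left(-150 + 13 \left(-2755\right) \left(-1531\right)\right) + \left(-3142\right)^{2}} = \frac{1}{\left(-150 + 54832765\right) + 9872164} = \frac{1}{54832615 + 9872164} = \frac{1}{64704779}$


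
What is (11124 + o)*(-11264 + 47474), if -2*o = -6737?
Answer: 524773425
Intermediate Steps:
o = 6737/2 (o = -½*(-6737) = 6737/2 ≈ 3368.5)
(11124 + o)*(-11264 + 47474) = (11124 + 6737/2)*(-11264 + 47474) = (28985/2)*36210 = 524773425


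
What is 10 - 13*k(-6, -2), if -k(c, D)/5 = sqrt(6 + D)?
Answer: 140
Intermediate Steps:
k(c, D) = -5*sqrt(6 + D)
10 - 13*k(-6, -2) = 10 - (-65)*sqrt(6 - 2) = 10 - (-65)*sqrt(4) = 10 - (-65)*2 = 10 - 13*(-10) = 10 + 130 = 140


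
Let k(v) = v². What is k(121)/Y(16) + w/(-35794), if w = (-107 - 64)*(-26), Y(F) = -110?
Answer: -23843137/178970 ≈ -133.22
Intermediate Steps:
w = 4446 (w = -171*(-26) = 4446)
k(121)/Y(16) + w/(-35794) = 121²/(-110) + 4446/(-35794) = 14641*(-1/110) + 4446*(-1/35794) = -1331/10 - 2223/17897 = -23843137/178970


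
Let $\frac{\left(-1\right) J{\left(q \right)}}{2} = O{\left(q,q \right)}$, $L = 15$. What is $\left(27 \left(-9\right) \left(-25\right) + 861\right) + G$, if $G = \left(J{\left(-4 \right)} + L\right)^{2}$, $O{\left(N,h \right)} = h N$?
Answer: $7225$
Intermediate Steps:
$O{\left(N,h \right)} = N h$
$J{\left(q \right)} = - 2 q^{2}$ ($J{\left(q \right)} = - 2 q q = - 2 q^{2}$)
$G = 289$ ($G = \left(- 2 \left(-4\right)^{2} + 15\right)^{2} = \left(\left(-2\right) 16 + 15\right)^{2} = \left(-32 + 15\right)^{2} = \left(-17\right)^{2} = 289$)
$\left(27 \left(-9\right) \left(-25\right) + 861\right) + G = \left(27 \left(-9\right) \left(-25\right) + 861\right) + 289 = \left(\left(-243\right) \left(-25\right) + 861\right) + 289 = \left(6075 + 861\right) + 289 = 6936 + 289 = 7225$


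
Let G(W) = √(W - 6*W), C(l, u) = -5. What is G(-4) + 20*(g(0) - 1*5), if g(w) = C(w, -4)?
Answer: -200 + 2*√5 ≈ -195.53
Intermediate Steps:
g(w) = -5
G(W) = √5*√(-W) (G(W) = √(-5*W) = √5*√(-W))
G(-4) + 20*(g(0) - 1*5) = √5*√(-1*(-4)) + 20*(-5 - 1*5) = √5*√4 + 20*(-5 - 5) = √5*2 + 20*(-10) = 2*√5 - 200 = -200 + 2*√5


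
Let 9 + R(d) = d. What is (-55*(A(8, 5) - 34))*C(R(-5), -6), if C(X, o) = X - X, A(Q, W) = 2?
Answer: 0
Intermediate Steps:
R(d) = -9 + d
C(X, o) = 0
(-55*(A(8, 5) - 34))*C(R(-5), -6) = -55*(2 - 34)*0 = -55*(-32)*0 = 1760*0 = 0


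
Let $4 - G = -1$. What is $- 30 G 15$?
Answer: $-2250$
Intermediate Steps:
$G = 5$ ($G = 4 - -1 = 4 + 1 = 5$)
$- 30 G 15 = \left(-30\right) 5 \cdot 15 = \left(-150\right) 15 = -2250$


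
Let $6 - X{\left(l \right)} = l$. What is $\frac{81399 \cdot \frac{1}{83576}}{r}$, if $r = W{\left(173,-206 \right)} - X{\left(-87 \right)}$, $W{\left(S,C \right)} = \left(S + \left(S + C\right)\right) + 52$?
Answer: $\frac{27133}{2758008} \approx 0.0098379$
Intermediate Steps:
$X{\left(l \right)} = 6 - l$
$W{\left(S,C \right)} = 52 + C + 2 S$ ($W{\left(S,C \right)} = \left(S + \left(C + S\right)\right) + 52 = \left(C + 2 S\right) + 52 = 52 + C + 2 S$)
$r = 99$ ($r = \left(52 - 206 + 2 \cdot 173\right) - \left(6 - -87\right) = \left(52 - 206 + 346\right) - \left(6 + 87\right) = 192 - 93 = 99$)
$\frac{81399 \cdot \frac{1}{83576}}{r} = \frac{81399 \cdot \frac{1}{83576}}{99} = 81399 \cdot \frac{1}{83576} \cdot \frac{1}{99} = \frac{81399}{83576} \cdot \frac{1}{99} = \frac{27133}{2758008}$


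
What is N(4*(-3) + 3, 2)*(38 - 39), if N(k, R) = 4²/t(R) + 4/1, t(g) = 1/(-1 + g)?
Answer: -20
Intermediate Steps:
N(k, R) = -12 + 16*R (N(k, R) = 4²/(1/(-1 + R)) + 4/1 = 16*(-1 + R) + 4*1 = (-16 + 16*R) + 4 = -12 + 16*R)
N(4*(-3) + 3, 2)*(38 - 39) = (-12 + 16*2)*(38 - 39) = (-12 + 32)*(-1) = 20*(-1) = -20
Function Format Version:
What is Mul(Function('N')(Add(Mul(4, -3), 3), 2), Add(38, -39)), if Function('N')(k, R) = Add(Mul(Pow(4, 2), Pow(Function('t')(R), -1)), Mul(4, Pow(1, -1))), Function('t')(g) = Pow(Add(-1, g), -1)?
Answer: -20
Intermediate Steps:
Function('N')(k, R) = Add(-12, Mul(16, R)) (Function('N')(k, R) = Add(Mul(Pow(4, 2), Pow(Pow(Add(-1, R), -1), -1)), Mul(4, Pow(1, -1))) = Add(Mul(16, Add(-1, R)), Mul(4, 1)) = Add(Add(-16, Mul(16, R)), 4) = Add(-12, Mul(16, R)))
Mul(Function('N')(Add(Mul(4, -3), 3), 2), Add(38, -39)) = Mul(Add(-12, Mul(16, 2)), Add(38, -39)) = Mul(Add(-12, 32), -1) = Mul(20, -1) = -20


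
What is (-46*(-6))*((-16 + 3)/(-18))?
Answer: 598/3 ≈ 199.33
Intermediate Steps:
(-46*(-6))*((-16 + 3)/(-18)) = 276*(-13*(-1/18)) = 276*(13/18) = 598/3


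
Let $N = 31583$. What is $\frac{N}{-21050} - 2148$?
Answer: $- \frac{45246983}{21050} \approx -2149.5$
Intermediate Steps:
$\frac{N}{-21050} - 2148 = \frac{31583}{-21050} - 2148 = 31583 \left(- \frac{1}{21050}\right) - 2148 = - \frac{31583}{21050} - 2148 = - \frac{45246983}{21050}$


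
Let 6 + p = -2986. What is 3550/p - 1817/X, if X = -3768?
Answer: -248123/352308 ≈ -0.70428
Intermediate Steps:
p = -2992 (p = -6 - 2986 = -2992)
3550/p - 1817/X = 3550/(-2992) - 1817/(-3768) = 3550*(-1/2992) - 1817*(-1/3768) = -1775/1496 + 1817/3768 = -248123/352308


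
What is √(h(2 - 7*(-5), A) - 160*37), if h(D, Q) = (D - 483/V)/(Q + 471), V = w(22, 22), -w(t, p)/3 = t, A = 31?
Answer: I*√180512813305/5522 ≈ 76.941*I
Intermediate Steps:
w(t, p) = -3*t
V = -66 (V = -3*22 = -66)
h(D, Q) = (161/22 + D)/(471 + Q) (h(D, Q) = (D - 483/(-66))/(Q + 471) = (D - 483*(-1/66))/(471 + Q) = (D + 161/22)/(471 + Q) = (161/22 + D)/(471 + Q))
√(h(2 - 7*(-5), A) - 160*37) = √((161/22 + (2 - 7*(-5)))/(471 + 31) - 160*37) = √((161/22 + (2 + 35))/502 - 5920) = √((161/22 + 37)/502 - 5920) = √((1/502)*(975/22) - 5920) = √(975/11044 - 5920) = √(-65379505/11044) = I*√180512813305/5522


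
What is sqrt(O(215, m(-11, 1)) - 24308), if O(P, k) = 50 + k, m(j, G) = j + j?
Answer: 2*I*sqrt(6070) ≈ 155.82*I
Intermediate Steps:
m(j, G) = 2*j
sqrt(O(215, m(-11, 1)) - 24308) = sqrt((50 + 2*(-11)) - 24308) = sqrt((50 - 22) - 24308) = sqrt(28 - 24308) = sqrt(-24280) = 2*I*sqrt(6070)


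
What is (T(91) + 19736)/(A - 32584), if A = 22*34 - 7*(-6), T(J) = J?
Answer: -6609/10598 ≈ -0.62361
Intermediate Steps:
A = 790 (A = 748 + 42 = 790)
(T(91) + 19736)/(A - 32584) = (91 + 19736)/(790 - 32584) = 19827/(-31794) = 19827*(-1/31794) = -6609/10598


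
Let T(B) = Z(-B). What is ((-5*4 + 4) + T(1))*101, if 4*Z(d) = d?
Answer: -6565/4 ≈ -1641.3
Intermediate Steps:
Z(d) = d/4
T(B) = -B/4 (T(B) = (-B)/4 = -B/4)
((-5*4 + 4) + T(1))*101 = ((-5*4 + 4) - 1/4*1)*101 = ((-20 + 4) - 1/4)*101 = (-16 - 1/4)*101 = -65/4*101 = -6565/4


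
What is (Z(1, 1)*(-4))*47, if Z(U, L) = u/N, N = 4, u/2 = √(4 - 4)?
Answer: 0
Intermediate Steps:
u = 0 (u = 2*√(4 - 4) = 2*√0 = 2*0 = 0)
Z(U, L) = 0 (Z(U, L) = 0/4 = 0*(¼) = 0)
(Z(1, 1)*(-4))*47 = (0*(-4))*47 = 0*47 = 0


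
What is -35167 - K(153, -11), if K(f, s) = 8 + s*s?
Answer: -35296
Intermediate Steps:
K(f, s) = 8 + s²
-35167 - K(153, -11) = -35167 - (8 + (-11)²) = -35167 - (8 + 121) = -35167 - 1*129 = -35167 - 129 = -35296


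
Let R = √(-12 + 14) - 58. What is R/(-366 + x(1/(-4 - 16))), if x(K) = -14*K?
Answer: 580/3653 - 10*√2/3653 ≈ 0.15490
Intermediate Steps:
R = -58 + √2 (R = √2 - 58 = -58 + √2 ≈ -56.586)
R/(-366 + x(1/(-4 - 16))) = (-58 + √2)/(-366 - 14/(-4 - 16)) = (-58 + √2)/(-366 - 14/(-20)) = (-58 + √2)/(-366 - 14*(-1/20)) = (-58 + √2)/(-366 + 7/10) = (-58 + √2)/(-3653/10) = (-58 + √2)*(-10/3653) = 580/3653 - 10*√2/3653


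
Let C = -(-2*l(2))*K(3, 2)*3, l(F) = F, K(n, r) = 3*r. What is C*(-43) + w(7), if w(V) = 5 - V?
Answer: -3098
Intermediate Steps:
C = 72 (C = -(-2*2)*(3*2)*3 = -(-4*6)*3 = -(-24)*3 = -1*(-72) = 72)
C*(-43) + w(7) = 72*(-43) + (5 - 1*7) = -3096 + (5 - 7) = -3096 - 2 = -3098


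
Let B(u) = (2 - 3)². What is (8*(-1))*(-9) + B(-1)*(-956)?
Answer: -884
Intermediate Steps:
B(u) = 1 (B(u) = (-1)² = 1)
(8*(-1))*(-9) + B(-1)*(-956) = (8*(-1))*(-9) + 1*(-956) = -8*(-9) - 956 = 72 - 956 = -884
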